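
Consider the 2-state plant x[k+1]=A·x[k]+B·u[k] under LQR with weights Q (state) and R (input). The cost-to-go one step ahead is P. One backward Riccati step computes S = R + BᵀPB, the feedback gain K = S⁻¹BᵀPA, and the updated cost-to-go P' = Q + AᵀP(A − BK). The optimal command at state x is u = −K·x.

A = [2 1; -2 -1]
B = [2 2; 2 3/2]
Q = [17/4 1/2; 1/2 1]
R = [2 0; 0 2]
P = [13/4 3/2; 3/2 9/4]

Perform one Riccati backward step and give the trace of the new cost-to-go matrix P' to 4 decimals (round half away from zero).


BᵀP = [9.5000 7.5000; 8.7500 6.3750]
S = R + BᵀPB = [2 0; 0 2] + [34.0000 30.2500; 30.2500 27.0625] = [36.0000 30.2500; 30.2500 29.0625]
BᵀPA = [4.0000 2.0000; 4.7500 2.3750]
K = S⁻¹·BᵀPA = [-0.2091 -0.1046; 0.3811 0.1906]
A−BK = [1.6560 0.8280; -2.1534 -1.0767]
AᵀP(A−BK) = [9.0262 4.5131; 4.5131 2.2566]
P' = Q + AᵀP(A−BK) = [13.2762 5.0131; 5.0131 3.2566]
tr(P') = 16.5328

16.5328


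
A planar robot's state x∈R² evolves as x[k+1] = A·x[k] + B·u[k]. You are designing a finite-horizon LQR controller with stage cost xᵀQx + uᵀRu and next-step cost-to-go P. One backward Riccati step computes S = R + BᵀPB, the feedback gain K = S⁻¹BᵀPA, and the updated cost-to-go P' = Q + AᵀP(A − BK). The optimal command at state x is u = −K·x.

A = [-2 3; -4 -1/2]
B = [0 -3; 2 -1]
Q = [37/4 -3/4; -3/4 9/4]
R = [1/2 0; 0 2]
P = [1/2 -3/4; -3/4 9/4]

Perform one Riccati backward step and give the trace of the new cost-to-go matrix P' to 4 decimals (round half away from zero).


14.6116

BᵀP = [-1.5000 4.5000; -0.7500 0.0000]
S = R + BᵀPB = [1/2 0; 0 2] + [9.0000 0.0000; 0.0000 2.2500] = [9.5000 0.0000; 0.0000 4.2500]
BᵀPA = [-15.0000 -6.7500; 1.5000 -2.2500]
K = S⁻¹·BᵀPA = [-1.5789 -0.7105; 0.3529 -0.5294]
A−BK = [-0.9412 1.4118; -0.4892 0.3916]
AᵀP(A−BK) = [1.7864 -0.1138; -0.1138 1.3253]
P' = Q + AᵀP(A−BK) = [11.0364 -0.8638; -0.8638 3.5753]
tr(P') = 14.6116


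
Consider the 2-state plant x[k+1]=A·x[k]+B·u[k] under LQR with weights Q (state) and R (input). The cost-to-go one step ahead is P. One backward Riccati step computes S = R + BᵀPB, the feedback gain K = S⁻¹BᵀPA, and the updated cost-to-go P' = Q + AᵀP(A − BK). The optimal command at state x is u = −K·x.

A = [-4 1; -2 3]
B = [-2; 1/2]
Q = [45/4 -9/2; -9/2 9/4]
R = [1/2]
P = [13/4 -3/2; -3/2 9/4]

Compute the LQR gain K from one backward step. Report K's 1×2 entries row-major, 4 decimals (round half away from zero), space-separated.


1.2161 0.3004

BᵀP = [-7.2500 4.1250]
S = R + BᵀPB = [1/2] + [16.5625] = [17.0625]
BᵀPA = [20.7500 5.1250]
K = S⁻¹·BᵀPA = [1.2161 0.3004]
A−BK = [-1.5678 1.6007; -2.6081 2.8498]
AᵀP(A−BK) = [11.7656 -11.7326; -11.7326 12.9606]
P' = Q + AᵀP(A−BK) = [23.0156 -16.2326; -16.2326 15.2106]
tr(P') = 38.2262


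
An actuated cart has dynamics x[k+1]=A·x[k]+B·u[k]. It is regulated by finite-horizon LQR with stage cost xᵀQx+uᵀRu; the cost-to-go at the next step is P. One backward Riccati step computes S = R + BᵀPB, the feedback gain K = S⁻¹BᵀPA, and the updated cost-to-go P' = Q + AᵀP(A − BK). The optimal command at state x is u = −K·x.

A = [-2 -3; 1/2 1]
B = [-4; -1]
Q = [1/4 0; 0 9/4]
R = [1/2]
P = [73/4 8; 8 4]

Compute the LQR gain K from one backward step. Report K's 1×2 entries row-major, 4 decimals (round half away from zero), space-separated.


BᵀP = [-81.0000 -36.0000]
S = R + BᵀPB = [1/2] + [360.0000] = [360.5000]
BᵀPA = [144.0000 207.0000]
K = S⁻¹·BᵀPA = [0.3994 0.5742]
A−BK = [-0.4022 -0.7032; 0.8994 1.5742]
AᵀP(A−BK) = [0.4799 0.8148; 0.8148 1.3901]
P' = Q + AᵀP(A−BK) = [0.7299 0.8148; 0.8148 3.6401]
tr(P') = 4.3700

0.3994 0.5742


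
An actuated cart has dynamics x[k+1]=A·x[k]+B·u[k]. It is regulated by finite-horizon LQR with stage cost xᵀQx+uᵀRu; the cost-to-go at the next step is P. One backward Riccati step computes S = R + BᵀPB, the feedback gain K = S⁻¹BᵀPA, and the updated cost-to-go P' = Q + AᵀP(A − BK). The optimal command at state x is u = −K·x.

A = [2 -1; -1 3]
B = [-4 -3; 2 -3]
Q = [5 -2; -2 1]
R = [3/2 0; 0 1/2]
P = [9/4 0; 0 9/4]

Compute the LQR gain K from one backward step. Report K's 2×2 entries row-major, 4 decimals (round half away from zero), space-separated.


BᵀP = [-9.0000 4.5000; -6.7500 -6.7500]
S = R + BᵀPB = [3/2 0; 0 1/2] + [45.0000 13.5000; 13.5000 40.5000] = [46.5000 13.5000; 13.5000 41.0000]
BᵀPA = [-22.5000 22.5000; -6.7500 -13.5000]
K = S⁻¹·BᵀPA = [-0.4822 0.6407; -0.0059 -0.5402]
A−BK = [0.0537 -0.0579; -0.0533 0.0979]
AᵀP(A−BK) = [0.3616 -0.4805; -0.4805 0.7908]
P' = Q + AᵀP(A−BK) = [5.3616 -2.4805; -2.4805 1.7908]
tr(P') = 7.1524

-0.4822 0.6407 -0.0059 -0.5402


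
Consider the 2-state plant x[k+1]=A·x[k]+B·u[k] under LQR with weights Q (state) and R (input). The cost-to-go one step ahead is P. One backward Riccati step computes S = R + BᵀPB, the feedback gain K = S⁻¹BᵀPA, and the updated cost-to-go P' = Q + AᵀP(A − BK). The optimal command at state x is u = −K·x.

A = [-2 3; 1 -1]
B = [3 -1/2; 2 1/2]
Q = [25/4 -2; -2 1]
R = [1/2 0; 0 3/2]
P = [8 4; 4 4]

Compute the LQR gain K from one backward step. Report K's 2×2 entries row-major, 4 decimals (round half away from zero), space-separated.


-0.2817 0.5045 0.9238 -1.1892

BᵀP = [32.0000 20.0000; -2.0000 0.0000]
S = R + BᵀPB = [1/2 0; 0 3/2] + [136.0000 -6.0000; -6.0000 1.0000] = [136.5000 -6.0000; -6.0000 2.5000]
BᵀPA = [-44.0000 76.0000; 4.0000 -6.0000]
K = S⁻¹·BᵀPA = [-0.2817 0.5045; 0.9238 -1.1892]
A−BK = [-0.6929 0.8919; 1.1016 -1.4144]
AᵀP(A−BK) = [3.9083 -5.0450; -5.0450 6.5225]
P' = Q + AᵀP(A−BK) = [10.1583 -7.0450; -7.0450 7.5225]
tr(P') = 17.6808


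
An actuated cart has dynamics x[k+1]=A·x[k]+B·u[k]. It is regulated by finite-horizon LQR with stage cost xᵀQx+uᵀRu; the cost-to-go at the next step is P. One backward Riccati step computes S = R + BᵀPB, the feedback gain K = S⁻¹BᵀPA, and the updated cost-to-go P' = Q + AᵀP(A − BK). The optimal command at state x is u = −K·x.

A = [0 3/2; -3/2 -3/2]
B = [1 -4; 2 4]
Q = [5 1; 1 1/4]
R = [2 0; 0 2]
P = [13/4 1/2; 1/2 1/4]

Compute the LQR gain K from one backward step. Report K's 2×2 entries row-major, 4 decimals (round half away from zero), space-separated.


BᵀP = [4.2500 1.0000; -11.0000 -1.0000]
S = R + BᵀPB = [2 0; 0 2] + [6.2500 -13.0000; -13.0000 40.0000] = [8.2500 -13.0000; -13.0000 42.0000]
BᵀPA = [-1.5000 4.8750; 1.5000 -15.0000]
K = S⁻¹·BᵀPA = [-0.2451 0.0549; -0.0401 -0.3401]
A−BK = [0.0845 0.0845; -0.8493 -0.2493]
AᵀP(A−BK) = [0.2551 0.0301; 0.0301 0.2551]
P' = Q + AᵀP(A−BK) = [5.2551 1.0301; 1.0301 0.5051]
tr(P') = 5.7602

-0.2451 0.0549 -0.0401 -0.3401


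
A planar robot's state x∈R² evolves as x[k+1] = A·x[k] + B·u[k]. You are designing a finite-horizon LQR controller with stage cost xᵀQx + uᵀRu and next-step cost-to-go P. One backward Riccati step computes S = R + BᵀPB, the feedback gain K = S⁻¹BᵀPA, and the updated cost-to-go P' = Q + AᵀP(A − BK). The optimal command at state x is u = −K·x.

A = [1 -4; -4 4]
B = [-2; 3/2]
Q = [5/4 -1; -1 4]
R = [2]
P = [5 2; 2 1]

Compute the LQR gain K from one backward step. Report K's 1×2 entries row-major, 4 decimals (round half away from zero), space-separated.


0.2449 1.4694

BᵀP = [-7.0000 -2.5000]
S = R + BᵀPB = [2] + [10.2500] = [12.2500]
BᵀPA = [3.0000 18.0000]
K = S⁻¹·BᵀPA = [0.2449 1.4694]
A−BK = [1.4898 -1.0612; -4.3673 1.7959]
AᵀP(A−BK) = [4.2653 -0.4082; -0.4082 5.5510]
P' = Q + AᵀP(A−BK) = [5.5153 -1.4082; -1.4082 9.5510]
tr(P') = 15.0663


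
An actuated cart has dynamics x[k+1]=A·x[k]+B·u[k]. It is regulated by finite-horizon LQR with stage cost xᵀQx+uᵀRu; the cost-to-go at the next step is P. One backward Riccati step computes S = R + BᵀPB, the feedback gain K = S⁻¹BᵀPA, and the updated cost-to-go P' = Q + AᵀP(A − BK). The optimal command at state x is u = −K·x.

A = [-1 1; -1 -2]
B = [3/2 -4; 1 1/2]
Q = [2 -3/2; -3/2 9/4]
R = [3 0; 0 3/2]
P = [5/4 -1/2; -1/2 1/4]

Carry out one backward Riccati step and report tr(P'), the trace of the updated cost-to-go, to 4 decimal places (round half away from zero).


BᵀP = [1.3750 -0.5000; -5.2500 2.1250]
S = R + BᵀPB = [3 0; 0 3/2] + [1.5625 -5.7500; -5.7500 22.0625] = [4.5625 -5.7500; -5.7500 23.5625]
BᵀPA = [-0.8750 2.3750; 3.1250 -9.5000]
K = S⁻¹·BᵀPA = [-0.0356 0.0179; 0.1239 -0.3988]
A−BK = [-0.4509 -0.6221; -1.0264 -1.8185]
AᵀP(A−BK) = [0.0815 0.0120; 0.0120 0.4187]
P' = Q + AᵀP(A−BK) = [2.0815 -1.4880; -1.4880 2.6687]
tr(P') = 4.7503

4.7503


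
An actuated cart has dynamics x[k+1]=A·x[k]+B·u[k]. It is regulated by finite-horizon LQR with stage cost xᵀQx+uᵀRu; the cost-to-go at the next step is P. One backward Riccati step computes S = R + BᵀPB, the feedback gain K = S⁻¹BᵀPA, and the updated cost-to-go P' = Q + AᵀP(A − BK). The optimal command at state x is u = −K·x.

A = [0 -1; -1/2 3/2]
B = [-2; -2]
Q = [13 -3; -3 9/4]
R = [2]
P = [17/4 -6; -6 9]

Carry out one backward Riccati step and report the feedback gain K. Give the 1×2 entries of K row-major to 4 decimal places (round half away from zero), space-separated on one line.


BᵀP = [3.5000 -6.0000]
S = R + BᵀPB = [2] + [5.0000] = [7.0000]
BᵀPA = [3.0000 -12.5000]
K = S⁻¹·BᵀPA = [0.4286 -1.7857]
A−BK = [0.8571 -4.5714; 0.3571 -2.0714]
AᵀP(A−BK) = [0.9643 -4.3929; -4.3929 20.1786]
P' = Q + AᵀP(A−BK) = [13.9643 -7.3929; -7.3929 22.4286]
tr(P') = 36.3929

0.4286 -1.7857


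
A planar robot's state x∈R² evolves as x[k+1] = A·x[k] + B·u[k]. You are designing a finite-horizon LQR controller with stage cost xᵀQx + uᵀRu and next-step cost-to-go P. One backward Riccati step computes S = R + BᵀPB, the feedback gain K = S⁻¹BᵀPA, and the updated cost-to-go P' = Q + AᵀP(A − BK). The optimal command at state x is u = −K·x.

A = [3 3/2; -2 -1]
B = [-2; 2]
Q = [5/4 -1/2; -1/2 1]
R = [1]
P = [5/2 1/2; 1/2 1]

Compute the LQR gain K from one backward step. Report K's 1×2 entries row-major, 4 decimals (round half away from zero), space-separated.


BᵀP = [-4.0000 1.0000]
S = R + BᵀPB = [1] + [10.0000] = [11.0000]
BᵀPA = [-14.0000 -7.0000]
K = S⁻¹·BᵀPA = [-1.2727 -0.6364]
A−BK = [0.4545 0.2273; 0.5455 0.2727]
AᵀP(A−BK) = [2.6818 1.3409; 1.3409 0.6705]
P' = Q + AᵀP(A−BK) = [3.9318 0.8409; 0.8409 1.6705]
tr(P') = 5.6023

-1.2727 -0.6364


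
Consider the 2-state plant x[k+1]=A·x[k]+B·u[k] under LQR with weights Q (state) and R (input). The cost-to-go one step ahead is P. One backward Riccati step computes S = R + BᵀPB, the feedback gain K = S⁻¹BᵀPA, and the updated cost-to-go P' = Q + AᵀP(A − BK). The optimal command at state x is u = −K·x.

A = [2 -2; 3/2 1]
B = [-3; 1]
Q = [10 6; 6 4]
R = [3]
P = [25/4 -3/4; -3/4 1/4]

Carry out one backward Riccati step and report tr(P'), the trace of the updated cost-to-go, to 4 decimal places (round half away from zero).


BᵀP = [-19.5000 2.5000]
S = R + BᵀPB = [3] + [61.0000] = [64.0000]
BᵀPA = [-35.2500 41.5000]
K = S⁻¹·BᵀPA = [-0.5508 0.6484]
A−BK = [0.3477 -0.0547; 2.0508 0.3516]
AᵀP(A−BK) = [1.6475 -1.0176; -1.0176 1.3398]
P' = Q + AᵀP(A−BK) = [11.6475 4.9824; 4.9824 5.3398]
tr(P') = 16.9873

16.9873


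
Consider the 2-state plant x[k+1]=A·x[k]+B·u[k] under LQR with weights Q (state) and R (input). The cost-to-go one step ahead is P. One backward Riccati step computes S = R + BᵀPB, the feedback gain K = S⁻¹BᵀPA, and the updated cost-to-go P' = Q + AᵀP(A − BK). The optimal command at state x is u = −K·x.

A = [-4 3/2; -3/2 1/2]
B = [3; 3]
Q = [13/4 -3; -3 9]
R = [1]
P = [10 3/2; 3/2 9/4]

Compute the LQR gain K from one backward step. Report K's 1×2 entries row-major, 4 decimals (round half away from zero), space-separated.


BᵀP = [34.5000 11.2500]
S = R + BᵀPB = [1] + [137.2500] = [138.2500]
BᵀPA = [-154.8750 57.3750]
K = S⁻¹·BᵀPA = [-1.1203 0.4150]
A−BK = [-0.6392 0.2550; 1.8608 -0.7450]
AᵀP(A−BK) = [9.5633 -3.7880; -3.7880 1.5014]
P' = Q + AᵀP(A−BK) = [12.8133 -6.7880; -6.7880 10.5014]
tr(P') = 23.3146

-1.1203 0.4150


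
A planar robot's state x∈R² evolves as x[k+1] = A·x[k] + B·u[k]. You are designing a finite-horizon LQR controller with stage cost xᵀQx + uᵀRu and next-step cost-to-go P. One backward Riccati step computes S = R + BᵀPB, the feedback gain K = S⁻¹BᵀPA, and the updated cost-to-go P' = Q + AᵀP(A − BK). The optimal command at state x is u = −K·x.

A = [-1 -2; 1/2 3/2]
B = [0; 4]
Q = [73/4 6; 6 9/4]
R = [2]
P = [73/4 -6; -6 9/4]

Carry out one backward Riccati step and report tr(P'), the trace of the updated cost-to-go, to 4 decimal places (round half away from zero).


38.4671

BᵀP = [-24.0000 9.0000]
S = R + BᵀPB = [2] + [36.0000] = [38.0000]
BᵀPA = [28.5000 61.5000]
K = S⁻¹·BᵀPA = [0.7500 1.6184]
A−BK = [-1.0000 -2.0000; -2.5000 -4.9737]
AᵀP(A−BK) = [3.4375 7.0625; 7.0625 14.5296]
P' = Q + AᵀP(A−BK) = [21.6875 13.0625; 13.0625 16.7796]
tr(P') = 38.4671


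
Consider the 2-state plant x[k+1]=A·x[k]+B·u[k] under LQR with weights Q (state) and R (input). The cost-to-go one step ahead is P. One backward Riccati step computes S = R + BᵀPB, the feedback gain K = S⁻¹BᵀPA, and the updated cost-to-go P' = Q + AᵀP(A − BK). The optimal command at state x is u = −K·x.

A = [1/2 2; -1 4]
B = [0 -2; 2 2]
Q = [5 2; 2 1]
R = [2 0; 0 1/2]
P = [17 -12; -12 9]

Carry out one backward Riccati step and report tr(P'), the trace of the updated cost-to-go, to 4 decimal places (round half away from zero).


10.8521

BᵀP = [-24.0000 18.0000; -58.0000 42.0000]
S = R + BᵀPB = [2 0; 0 1/2] + [36.0000 84.0000; 84.0000 200.0000] = [38.0000 84.0000; 84.0000 200.5000]
BᵀPA = [-30.0000 24.0000; -71.0000 52.0000]
K = S⁻¹·BᵀPA = [-0.0906 0.7886; -0.3162 -0.0710]
A−BK = [-0.1323 1.8579; -0.1865 2.5648]
AᵀP(A−BK) = [0.0848 -0.3854; -0.3854 4.7673]
P' = Q + AᵀP(A−BK) = [5.0848 1.6146; 1.6146 5.7673]
tr(P') = 10.8521


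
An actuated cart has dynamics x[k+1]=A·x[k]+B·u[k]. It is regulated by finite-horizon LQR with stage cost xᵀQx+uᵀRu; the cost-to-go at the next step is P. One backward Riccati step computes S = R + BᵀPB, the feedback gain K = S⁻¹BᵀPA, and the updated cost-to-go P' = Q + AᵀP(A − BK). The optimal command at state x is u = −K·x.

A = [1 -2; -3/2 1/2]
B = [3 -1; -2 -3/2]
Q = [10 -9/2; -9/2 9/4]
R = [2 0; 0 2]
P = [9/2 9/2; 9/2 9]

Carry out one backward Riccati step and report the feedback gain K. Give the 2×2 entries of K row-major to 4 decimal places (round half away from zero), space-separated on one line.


BᵀP = [4.5000 -4.5000; -11.2500 -18.0000]
S = R + BᵀPB = [2 0; 0 2] + [22.5000 2.2500; 2.2500 38.2500] = [24.5000 2.2500; 2.2500 40.2500]
BᵀPA = [11.2500 -11.2500; 15.7500 13.5000]
K = S⁻¹·BᵀPA = [0.4254 -0.4925; 0.3675 0.3629]
A−BK = [0.0912 -0.1595; -0.0979 0.0594]
AᵀP(A−BK) = [0.6754 -0.1754; -0.1754 0.8096]
P' = Q + AᵀP(A−BK) = [10.6754 -4.6754; -4.6754 3.0596]
tr(P') = 13.7350

0.4254 -0.4925 0.3675 0.3629


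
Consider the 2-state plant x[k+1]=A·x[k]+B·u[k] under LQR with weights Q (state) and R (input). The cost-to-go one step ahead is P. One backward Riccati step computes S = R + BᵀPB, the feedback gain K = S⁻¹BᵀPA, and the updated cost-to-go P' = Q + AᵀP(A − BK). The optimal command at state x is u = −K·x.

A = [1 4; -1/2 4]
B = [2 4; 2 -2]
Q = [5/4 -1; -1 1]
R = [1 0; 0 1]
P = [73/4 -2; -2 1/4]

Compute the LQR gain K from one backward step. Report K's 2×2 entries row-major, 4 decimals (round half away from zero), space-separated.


BᵀP = [32.5000 -3.5000; 77.0000 -8.5000]
S = R + BᵀPB = [1 0; 0 1] + [58.0000 137.0000; 137.0000 325.0000] = [59.0000 137.0000; 137.0000 326.0000]
BᵀPA = [34.2500 116.0000; 81.2500 274.0000]
K = S⁻¹·BᵀPA = [0.0737 0.5978; 0.2183 0.5892]
A−BK = [-0.0204 0.4473; -0.2108 3.9828]
AᵀP(A−BK) = [0.0546 0.1473; 0.1473 1.1957]
P' = Q + AᵀP(A−BK) = [1.3046 -0.8527; -0.8527 2.1957]
tr(P') = 3.5003

0.0737 0.5978 0.2183 0.5892


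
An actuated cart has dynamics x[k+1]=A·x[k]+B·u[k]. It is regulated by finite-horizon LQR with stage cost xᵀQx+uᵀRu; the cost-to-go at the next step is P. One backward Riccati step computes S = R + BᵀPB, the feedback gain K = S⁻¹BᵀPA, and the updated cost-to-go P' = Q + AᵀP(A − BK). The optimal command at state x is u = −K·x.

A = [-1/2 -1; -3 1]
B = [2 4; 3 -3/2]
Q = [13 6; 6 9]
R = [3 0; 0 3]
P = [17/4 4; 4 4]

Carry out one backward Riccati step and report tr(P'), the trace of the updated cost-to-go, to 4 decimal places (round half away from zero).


BᵀP = [20.5000 20.0000; 11.0000 10.0000]
S = R + BᵀPB = [3 0; 0 3] + [101.0000 52.0000; 52.0000 29.0000] = [104.0000 52.0000; 52.0000 32.0000]
BᵀPA = [-70.2500 -0.5000; -35.5000 -1.0000]
K = S⁻¹·BᵀPA = [-0.6442 0.0577; -0.0625 -0.1250]
A−BK = [1.0385 -0.6154; -1.1611 0.6394]
AᵀP(A−BK) = [1.5865 -0.2596; -0.2596 0.1538]
P' = Q + AᵀP(A−BK) = [14.5865 5.7404; 5.7404 9.1538]
tr(P') = 23.7404

23.7404


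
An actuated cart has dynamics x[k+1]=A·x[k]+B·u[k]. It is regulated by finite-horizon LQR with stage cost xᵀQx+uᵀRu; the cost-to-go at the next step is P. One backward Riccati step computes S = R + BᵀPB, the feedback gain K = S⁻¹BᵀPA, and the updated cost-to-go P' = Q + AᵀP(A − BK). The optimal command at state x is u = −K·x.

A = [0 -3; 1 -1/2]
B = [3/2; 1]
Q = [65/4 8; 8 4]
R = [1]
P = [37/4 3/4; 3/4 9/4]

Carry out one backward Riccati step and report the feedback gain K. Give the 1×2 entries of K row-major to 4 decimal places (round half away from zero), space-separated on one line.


BᵀP = [14.6250 3.3750]
S = R + BᵀPB = [1] + [25.3125] = [26.3125]
BᵀPA = [3.3750 -45.5625]
K = S⁻¹·BᵀPA = [0.1283 -1.7316]
A−BK = [-0.1924 -0.4026; 0.8717 1.2316]
AᵀP(A−BK) = [1.8171 2.4691; 2.4691 7.1669]
P' = Q + AᵀP(A−BK) = [18.0671 10.4691; 10.4691 11.1669]
tr(P') = 29.2340

0.1283 -1.7316


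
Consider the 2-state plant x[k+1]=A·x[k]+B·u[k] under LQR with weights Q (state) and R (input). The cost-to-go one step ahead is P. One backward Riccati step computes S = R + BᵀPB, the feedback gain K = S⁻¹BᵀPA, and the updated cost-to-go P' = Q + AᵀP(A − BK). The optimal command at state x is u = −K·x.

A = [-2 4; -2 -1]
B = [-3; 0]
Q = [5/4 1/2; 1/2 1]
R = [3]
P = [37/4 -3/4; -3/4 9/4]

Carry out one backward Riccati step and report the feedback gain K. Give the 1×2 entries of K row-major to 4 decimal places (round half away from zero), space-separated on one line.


0.5913 -1.3130

BᵀP = [-27.7500 2.2500]
S = R + BᵀPB = [3] + [83.2500] = [86.2500]
BᵀPA = [51.0000 -113.2500]
K = S⁻¹·BᵀPA = [0.5913 -1.3130]
A−BK = [-0.2261 0.0609; -2.0000 -1.0000]
AᵀP(A−BK) = [9.8435 1.9652; 1.9652 7.5478]
P' = Q + AᵀP(A−BK) = [11.0935 2.4652; 2.4652 8.5478]
tr(P') = 19.6413


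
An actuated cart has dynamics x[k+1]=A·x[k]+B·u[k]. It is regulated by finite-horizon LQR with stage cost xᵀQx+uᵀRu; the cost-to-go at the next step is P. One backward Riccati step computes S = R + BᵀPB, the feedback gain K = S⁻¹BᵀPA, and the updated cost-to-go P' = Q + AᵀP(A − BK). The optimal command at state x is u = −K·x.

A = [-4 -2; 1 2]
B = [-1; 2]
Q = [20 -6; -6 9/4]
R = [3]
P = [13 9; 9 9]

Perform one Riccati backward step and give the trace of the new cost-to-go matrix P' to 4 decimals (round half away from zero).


171.6875

BᵀP = [5.0000 9.0000]
S = R + BᵀPB = [3] + [13.0000] = [16.0000]
BᵀPA = [-11.0000 8.0000]
K = S⁻¹·BᵀPA = [-0.6875 0.5000]
A−BK = [-4.6875 -1.5000; 2.3750 1.0000]
AᵀP(A−BK) = [137.4375 37.5000; 37.5000 12.0000]
P' = Q + AᵀP(A−BK) = [157.4375 31.5000; 31.5000 14.2500]
tr(P') = 171.6875


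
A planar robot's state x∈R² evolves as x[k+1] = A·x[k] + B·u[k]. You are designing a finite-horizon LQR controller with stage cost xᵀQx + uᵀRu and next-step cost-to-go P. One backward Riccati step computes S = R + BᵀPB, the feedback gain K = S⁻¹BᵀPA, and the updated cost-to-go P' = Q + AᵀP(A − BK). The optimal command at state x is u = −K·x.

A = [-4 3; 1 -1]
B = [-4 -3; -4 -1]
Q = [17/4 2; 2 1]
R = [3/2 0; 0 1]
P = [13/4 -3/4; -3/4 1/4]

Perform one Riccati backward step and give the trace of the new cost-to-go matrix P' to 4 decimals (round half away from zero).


BᵀP = [-10.0000 2.0000; -9.0000 2.0000]
S = R + BᵀPB = [3/2 0; 0 1] + [32.0000 28.0000; 28.0000 25.0000] = [33.5000 28.0000; 28.0000 26.0000]
BᵀPA = [42.0000 -32.0000; 38.0000 -29.0000]
K = S⁻¹·BᵀPA = [0.3218 -0.2299; 1.1149 -0.8678]
A−BK = [0.6322 -0.5230; 3.4023 -2.7874]
AᵀP(A−BK) = [2.3649 -1.8678; -1.8678 1.4770]
P' = Q + AᵀP(A−BK) = [6.6149 0.1322; 0.1322 2.4770]
tr(P') = 9.0920

9.0920


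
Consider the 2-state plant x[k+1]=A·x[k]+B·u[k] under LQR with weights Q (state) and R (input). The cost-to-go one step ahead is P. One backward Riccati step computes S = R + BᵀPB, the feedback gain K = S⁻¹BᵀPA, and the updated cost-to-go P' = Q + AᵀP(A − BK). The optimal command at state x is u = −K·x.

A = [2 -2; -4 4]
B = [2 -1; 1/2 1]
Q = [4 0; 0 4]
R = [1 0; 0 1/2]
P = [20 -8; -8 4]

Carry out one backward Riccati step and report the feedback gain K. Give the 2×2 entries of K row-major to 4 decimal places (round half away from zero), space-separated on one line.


BᵀP = [36.0000 -14.0000; -28.0000 12.0000]
S = R + BᵀPB = [1 0; 0 1/2] + [65.0000 -50.0000; -50.0000 40.0000] = [66.0000 -50.0000; -50.0000 40.5000]
BᵀPA = [128.0000 -128.0000; -104.0000 104.0000]
K = S⁻¹·BᵀPA = [-0.0925 0.0925; -2.6821 2.6821]
A−BK = [-0.4971 0.4971; -1.2717 1.2717]
AᵀP(A−BK) = [4.9017 -4.9017; -4.9017 4.9017]
P' = Q + AᵀP(A−BK) = [8.9017 -4.9017; -4.9017 8.9017]
tr(P') = 17.8035

-0.0925 0.0925 -2.6821 2.6821


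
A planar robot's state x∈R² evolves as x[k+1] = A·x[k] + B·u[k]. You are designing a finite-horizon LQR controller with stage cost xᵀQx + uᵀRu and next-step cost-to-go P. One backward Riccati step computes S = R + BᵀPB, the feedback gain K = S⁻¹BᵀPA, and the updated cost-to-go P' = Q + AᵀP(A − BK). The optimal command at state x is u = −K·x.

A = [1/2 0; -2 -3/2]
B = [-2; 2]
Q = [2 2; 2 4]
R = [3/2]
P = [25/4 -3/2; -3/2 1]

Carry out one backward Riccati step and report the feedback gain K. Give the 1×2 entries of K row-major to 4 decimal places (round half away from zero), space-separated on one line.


-0.4176 -0.1765

BᵀP = [-15.5000 5.0000]
S = R + BᵀPB = [3/2] + [41.0000] = [42.5000]
BᵀPA = [-17.7500 -7.5000]
K = S⁻¹·BᵀPA = [-0.4176 -0.1765]
A−BK = [-0.3353 -0.3529; -1.1647 -1.1471]
AᵀP(A−BK) = [1.1493 0.9926; 0.9926 0.9265]
P' = Q + AᵀP(A−BK) = [3.1493 2.9926; 2.9926 4.9265]
tr(P') = 8.0757


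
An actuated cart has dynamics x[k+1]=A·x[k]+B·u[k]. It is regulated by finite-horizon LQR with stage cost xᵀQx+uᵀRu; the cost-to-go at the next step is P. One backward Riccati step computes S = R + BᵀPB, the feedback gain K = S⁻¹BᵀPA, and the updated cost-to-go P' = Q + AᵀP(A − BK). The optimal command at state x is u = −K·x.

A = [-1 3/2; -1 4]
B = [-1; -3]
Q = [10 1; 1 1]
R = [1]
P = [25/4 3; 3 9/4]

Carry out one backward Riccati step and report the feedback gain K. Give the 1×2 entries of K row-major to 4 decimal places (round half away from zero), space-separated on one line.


0.5495 -1.3599

BᵀP = [-15.2500 -9.7500]
S = R + BᵀPB = [1] + [44.5000] = [45.5000]
BᵀPA = [25.0000 -61.8750]
K = S⁻¹·BᵀPA = [0.5495 -1.3599]
A−BK = [-0.4505 0.1401; 0.6484 -0.0797]
AᵀP(A−BK) = [0.7637 -0.8777; -0.8777 1.9193]
P' = Q + AᵀP(A−BK) = [10.7637 0.1223; 0.1223 2.9193]
tr(P') = 13.6830


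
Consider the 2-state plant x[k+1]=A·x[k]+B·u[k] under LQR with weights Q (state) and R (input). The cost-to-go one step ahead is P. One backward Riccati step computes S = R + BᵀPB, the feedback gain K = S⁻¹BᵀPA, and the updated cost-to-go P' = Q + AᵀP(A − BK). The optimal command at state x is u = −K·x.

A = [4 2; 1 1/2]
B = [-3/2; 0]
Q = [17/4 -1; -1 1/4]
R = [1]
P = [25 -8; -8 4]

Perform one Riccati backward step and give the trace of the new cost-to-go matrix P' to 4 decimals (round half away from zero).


BᵀP = [-37.5000 12.0000]
S = R + BᵀPB = [1] + [56.2500] = [57.2500]
BᵀPA = [-138.0000 -69.0000]
K = S⁻¹·BᵀPA = [-2.4105 -1.2052]
A−BK = [0.3843 0.1921; 1.0000 0.5000]
AᵀP(A−BK) = [7.3537 3.6769; 3.6769 1.8384]
P' = Q + AᵀP(A−BK) = [11.6037 2.6769; 2.6769 2.0884]
tr(P') = 13.6921

13.6921


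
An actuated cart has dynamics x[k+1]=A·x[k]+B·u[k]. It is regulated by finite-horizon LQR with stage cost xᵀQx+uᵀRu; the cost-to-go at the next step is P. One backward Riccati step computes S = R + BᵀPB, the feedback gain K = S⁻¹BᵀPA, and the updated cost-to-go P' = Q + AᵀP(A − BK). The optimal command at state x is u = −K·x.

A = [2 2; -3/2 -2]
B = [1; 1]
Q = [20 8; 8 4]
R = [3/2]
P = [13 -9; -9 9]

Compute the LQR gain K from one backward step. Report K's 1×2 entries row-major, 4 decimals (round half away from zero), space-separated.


BᵀP = [4.0000 0.0000]
S = R + BᵀPB = [3/2] + [4.0000] = [5.5000]
BᵀPA = [8.0000 8.0000]
K = S⁻¹·BᵀPA = [1.4545 1.4545]
A−BK = [0.5455 0.5455; -2.9545 -3.4545]
AᵀP(A−BK) = [114.6136 130.3636; 130.3636 148.3636]
P' = Q + AᵀP(A−BK) = [134.6136 138.3636; 138.3636 152.3636]
tr(P') = 286.9773

1.4545 1.4545


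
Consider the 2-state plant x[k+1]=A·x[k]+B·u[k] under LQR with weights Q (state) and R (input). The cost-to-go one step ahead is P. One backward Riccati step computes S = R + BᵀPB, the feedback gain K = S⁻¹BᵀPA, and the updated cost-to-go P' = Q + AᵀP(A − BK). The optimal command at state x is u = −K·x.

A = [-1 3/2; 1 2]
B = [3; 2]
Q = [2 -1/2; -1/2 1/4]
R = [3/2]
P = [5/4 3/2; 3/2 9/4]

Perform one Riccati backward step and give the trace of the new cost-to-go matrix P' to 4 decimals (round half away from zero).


3.5354

BᵀP = [6.7500 9.0000]
S = R + BᵀPB = [3/2] + [38.2500] = [39.7500]
BᵀPA = [2.2500 28.1250]
K = S⁻¹·BᵀPA = [0.0566 0.7075]
A−BK = [-1.1698 -0.6226; 0.8868 0.5849]
AᵀP(A−BK) = [0.3726 0.2830; 0.2830 0.9127]
P' = Q + AᵀP(A−BK) = [2.3726 -0.2170; -0.2170 1.1627]
tr(P') = 3.5354


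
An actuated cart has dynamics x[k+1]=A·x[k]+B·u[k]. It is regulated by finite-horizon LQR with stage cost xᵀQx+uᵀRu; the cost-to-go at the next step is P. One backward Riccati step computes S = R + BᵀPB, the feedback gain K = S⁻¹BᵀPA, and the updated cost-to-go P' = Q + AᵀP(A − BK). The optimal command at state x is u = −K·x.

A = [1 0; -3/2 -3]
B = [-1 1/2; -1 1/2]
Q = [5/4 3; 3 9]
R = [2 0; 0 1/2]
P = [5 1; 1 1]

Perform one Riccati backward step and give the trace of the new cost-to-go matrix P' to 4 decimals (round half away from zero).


BᵀP = [-6.0000 -2.0000; 3.0000 1.0000]
S = R + BᵀPB = [2 0; 0 1/2] + [8.0000 -4.0000; -4.0000 2.0000] = [10.0000 -4.0000; -4.0000 2.5000]
BᵀPA = [-3.0000 6.0000; 1.5000 -3.0000]
K = S⁻¹·BᵀPA = [-0.1667 0.3333; 0.3333 -0.6667]
A−BK = [0.6667 0.6667; -1.8333 -2.3333]
AᵀP(A−BK) = [3.2500 3.5000; 3.5000 5.0000]
P' = Q + AᵀP(A−BK) = [4.5000 6.5000; 6.5000 14.0000]
tr(P') = 18.5000

18.5000


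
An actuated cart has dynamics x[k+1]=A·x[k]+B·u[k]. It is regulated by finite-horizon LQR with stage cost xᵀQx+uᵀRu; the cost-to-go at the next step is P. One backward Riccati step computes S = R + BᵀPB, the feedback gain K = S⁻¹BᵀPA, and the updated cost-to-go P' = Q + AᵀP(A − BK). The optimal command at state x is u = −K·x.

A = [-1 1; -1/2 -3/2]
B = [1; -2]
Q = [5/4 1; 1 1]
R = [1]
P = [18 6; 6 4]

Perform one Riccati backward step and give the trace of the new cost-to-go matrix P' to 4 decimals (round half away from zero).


26.6136

BᵀP = [6.0000 -2.0000]
S = R + BᵀPB = [1] + [10.0000] = [11.0000]
BᵀPA = [-5.0000 9.0000]
K = S⁻¹·BᵀPA = [-0.4545 0.8182]
A−BK = [-0.5455 0.1818; -1.4091 0.1364]
AᵀP(A−BK) = [22.7273 -4.9091; -4.9091 1.6364]
P' = Q + AᵀP(A−BK) = [23.9773 -3.9091; -3.9091 2.6364]
tr(P') = 26.6136


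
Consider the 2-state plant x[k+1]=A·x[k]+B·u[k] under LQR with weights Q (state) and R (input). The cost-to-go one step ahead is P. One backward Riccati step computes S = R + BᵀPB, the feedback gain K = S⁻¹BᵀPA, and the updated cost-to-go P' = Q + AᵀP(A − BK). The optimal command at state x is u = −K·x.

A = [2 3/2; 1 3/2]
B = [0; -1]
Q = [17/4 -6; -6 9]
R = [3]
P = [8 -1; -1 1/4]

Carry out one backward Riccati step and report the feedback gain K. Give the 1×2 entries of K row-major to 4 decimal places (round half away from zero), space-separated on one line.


0.5385 0.3462

BᵀP = [1.0000 -0.2500]
S = R + BᵀPB = [3] + [0.2500] = [3.2500]
BᵀPA = [1.7500 1.1250]
K = S⁻¹·BᵀPA = [0.5385 0.3462]
A−BK = [2.0000 1.5000; 1.5385 1.8462]
AᵀP(A−BK) = [27.3077 19.2692; 19.2692 13.6731]
P' = Q + AᵀP(A−BK) = [31.5577 13.2692; 13.2692 22.6731]
tr(P') = 54.2308


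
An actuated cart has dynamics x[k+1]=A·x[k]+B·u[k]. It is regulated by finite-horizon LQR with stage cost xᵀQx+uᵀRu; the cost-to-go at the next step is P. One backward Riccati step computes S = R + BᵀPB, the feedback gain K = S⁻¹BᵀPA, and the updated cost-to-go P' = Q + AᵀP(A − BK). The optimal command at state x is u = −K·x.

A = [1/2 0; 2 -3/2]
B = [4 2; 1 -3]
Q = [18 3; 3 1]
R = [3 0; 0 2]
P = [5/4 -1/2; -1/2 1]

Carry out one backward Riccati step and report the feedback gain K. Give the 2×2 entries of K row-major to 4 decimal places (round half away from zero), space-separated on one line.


0.2618 -0.1318 -0.4155 0.3446

BᵀP = [4.5000 -1.0000; 4.0000 -4.0000]
S = R + BᵀPB = [3 0; 0 2] + [17.0000 12.0000; 12.0000 20.0000] = [20.0000 12.0000; 12.0000 22.0000]
BᵀPA = [0.2500 1.5000; -6.0000 6.0000]
K = S⁻¹·BᵀPA = [0.2618 -0.1318; -0.4155 0.3446]
A−BK = [0.2838 -0.1622; 0.4916 -0.3345]
AᵀP(A−BK) = [0.7538 -0.5245; -0.5245 0.3801]
P' = Q + AᵀP(A−BK) = [18.7538 2.4755; 2.4755 1.3801]
tr(P') = 20.1339


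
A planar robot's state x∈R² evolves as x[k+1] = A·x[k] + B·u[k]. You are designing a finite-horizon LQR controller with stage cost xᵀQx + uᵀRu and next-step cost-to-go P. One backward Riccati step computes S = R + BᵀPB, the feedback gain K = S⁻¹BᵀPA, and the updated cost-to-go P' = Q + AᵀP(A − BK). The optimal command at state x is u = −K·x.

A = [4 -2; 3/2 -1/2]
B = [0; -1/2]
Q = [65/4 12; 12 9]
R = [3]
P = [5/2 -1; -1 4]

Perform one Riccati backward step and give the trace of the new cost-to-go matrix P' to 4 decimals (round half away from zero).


71.0000

BᵀP = [0.5000 -2.0000]
S = R + BᵀPB = [3] + [1.0000] = [4.0000]
BᵀPA = [-1.0000 0.0000]
K = S⁻¹·BᵀPA = [-0.2500 0.0000]
A−BK = [4.0000 -2.0000; 1.3750 -0.5000]
AᵀP(A−BK) = [36.7500 -18.0000; -18.0000 9.0000]
P' = Q + AᵀP(A−BK) = [53.0000 -6.0000; -6.0000 18.0000]
tr(P') = 71.0000


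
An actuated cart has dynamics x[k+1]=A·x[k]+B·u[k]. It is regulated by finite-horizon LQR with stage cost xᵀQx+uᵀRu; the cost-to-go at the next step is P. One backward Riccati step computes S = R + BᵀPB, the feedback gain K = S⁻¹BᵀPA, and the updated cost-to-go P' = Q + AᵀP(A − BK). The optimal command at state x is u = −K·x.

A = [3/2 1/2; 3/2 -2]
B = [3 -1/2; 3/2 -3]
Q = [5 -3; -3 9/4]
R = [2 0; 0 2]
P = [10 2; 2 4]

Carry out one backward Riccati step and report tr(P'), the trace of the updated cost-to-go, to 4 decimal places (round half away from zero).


BᵀP = [33.0000 12.0000; -11.0000 -13.0000]
S = R + BᵀPB = [2 0; 0 2] + [117.0000 -52.5000; -52.5000 44.5000] = [119.0000 -52.5000; -52.5000 46.5000]
BᵀPA = [67.5000 -7.5000; -36.0000 20.5000]
K = S⁻¹·BᵀPA = [0.4496 0.2619; -0.2665 0.7366]
A−BK = [0.0178 0.0825; 0.0259 -0.1831]
AᵀP(A−BK) = [0.5541 -0.1637; -0.1637 1.3641]
P' = Q + AᵀP(A−BK) = [5.5541 -3.1637; -3.1637 3.6141]
tr(P') = 9.1683

9.1683


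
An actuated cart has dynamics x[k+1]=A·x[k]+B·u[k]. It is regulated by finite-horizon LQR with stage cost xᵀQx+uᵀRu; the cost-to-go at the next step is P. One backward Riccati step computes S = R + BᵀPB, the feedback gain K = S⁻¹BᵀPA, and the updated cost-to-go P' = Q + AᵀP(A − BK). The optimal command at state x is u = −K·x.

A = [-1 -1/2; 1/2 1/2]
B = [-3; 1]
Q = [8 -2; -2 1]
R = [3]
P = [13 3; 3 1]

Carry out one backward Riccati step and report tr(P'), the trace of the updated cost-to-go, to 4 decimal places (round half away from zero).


BᵀP = [-36.0000 -8.0000]
S = R + BᵀPB = [3] + [100.0000] = [103.0000]
BᵀPA = [32.0000 14.0000]
K = S⁻¹·BᵀPA = [0.3107 0.1359]
A−BK = [-0.0680 -0.0922; 0.1893 0.3641]
AᵀP(A−BK) = [0.3083 0.1505; 0.1505 0.0971]
P' = Q + AᵀP(A−BK) = [8.3083 -1.8495; -1.8495 1.0971]
tr(P') = 9.4053

9.4053


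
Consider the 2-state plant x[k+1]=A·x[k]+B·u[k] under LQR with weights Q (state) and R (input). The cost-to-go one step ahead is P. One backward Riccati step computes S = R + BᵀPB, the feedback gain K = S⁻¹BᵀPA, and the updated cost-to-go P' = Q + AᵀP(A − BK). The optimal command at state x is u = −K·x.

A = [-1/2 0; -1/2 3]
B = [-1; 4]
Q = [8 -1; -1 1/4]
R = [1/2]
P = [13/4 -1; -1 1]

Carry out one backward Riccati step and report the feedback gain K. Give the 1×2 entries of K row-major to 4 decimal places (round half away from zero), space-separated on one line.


BᵀP = [-7.2500 5.0000]
S = R + BᵀPB = [1/2] + [27.2500] = [27.7500]
BᵀPA = [1.1250 15.0000]
K = S⁻¹·BᵀPA = [0.0405 0.5405]
A−BK = [-0.4595 0.5405; -0.6622 0.8378]
AᵀP(A−BK) = [0.5169 -0.6081; -0.6081 0.8919]
P' = Q + AᵀP(A−BK) = [8.5169 -1.6081; -1.6081 1.1419]
tr(P') = 9.6588

0.0405 0.5405


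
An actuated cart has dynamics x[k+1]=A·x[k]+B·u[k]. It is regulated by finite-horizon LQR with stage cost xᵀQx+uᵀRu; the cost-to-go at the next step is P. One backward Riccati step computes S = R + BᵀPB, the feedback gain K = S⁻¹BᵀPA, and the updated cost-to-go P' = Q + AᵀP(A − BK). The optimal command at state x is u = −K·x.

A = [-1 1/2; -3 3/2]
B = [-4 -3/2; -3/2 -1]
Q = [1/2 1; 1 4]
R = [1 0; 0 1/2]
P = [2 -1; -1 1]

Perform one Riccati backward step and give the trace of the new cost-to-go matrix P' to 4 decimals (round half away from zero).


BᵀP = [-6.5000 2.5000; -2.0000 0.5000]
S = R + BᵀPB = [1 0; 0 1/2] + [22.2500 7.2500; 7.2500 2.5000] = [23.2500 7.2500; 7.2500 3.0000]
BᵀPA = [-1.0000 0.5000; 0.5000 -0.2500]
K = S⁻¹·BᵀPA = [-0.3855 0.1927; 1.0982 -0.5491]
A−BK = [-0.8945 0.4473; -2.4800 1.2400]
AᵀP(A−BK) = [4.0655 -2.0327; -2.0327 1.0164]
P' = Q + AᵀP(A−BK) = [4.5655 -1.0327; -1.0327 5.0164]
tr(P') = 9.5818

9.5818


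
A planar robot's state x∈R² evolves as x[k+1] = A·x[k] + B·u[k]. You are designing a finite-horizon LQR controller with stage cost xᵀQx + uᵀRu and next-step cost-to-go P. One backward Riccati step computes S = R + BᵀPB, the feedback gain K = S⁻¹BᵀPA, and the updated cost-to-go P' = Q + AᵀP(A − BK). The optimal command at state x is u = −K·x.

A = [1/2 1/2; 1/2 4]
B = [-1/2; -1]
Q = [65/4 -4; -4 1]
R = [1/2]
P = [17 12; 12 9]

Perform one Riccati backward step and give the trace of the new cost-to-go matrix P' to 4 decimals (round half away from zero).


22.1117

BᵀP = [-20.5000 -15.0000]
S = R + BᵀPB = [1/2] + [25.2500] = [25.7500]
BᵀPA = [-17.7500 -70.2500]
K = S⁻¹·BᵀPA = [-0.6893 -2.7282]
A−BK = [0.1553 -0.8641; -0.1893 1.2718]
AᵀP(A−BK) = [0.2646 0.8252; 0.8252 4.5971]
P' = Q + AᵀP(A−BK) = [16.5146 -3.1748; -3.1748 5.5971]
tr(P') = 22.1117


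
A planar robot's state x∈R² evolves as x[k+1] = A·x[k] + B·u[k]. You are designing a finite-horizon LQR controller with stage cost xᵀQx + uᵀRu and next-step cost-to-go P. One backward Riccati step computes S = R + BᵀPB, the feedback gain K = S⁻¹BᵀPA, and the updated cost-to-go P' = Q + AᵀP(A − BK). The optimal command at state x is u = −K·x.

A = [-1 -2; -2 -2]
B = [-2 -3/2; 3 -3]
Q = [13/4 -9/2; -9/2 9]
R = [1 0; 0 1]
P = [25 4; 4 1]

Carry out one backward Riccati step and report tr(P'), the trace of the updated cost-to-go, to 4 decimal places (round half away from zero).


BᵀP = [-38.0000 -5.0000; -49.5000 -9.0000]
S = R + BᵀPB = [1 0; 0 1] + [61.0000 72.0000; 72.0000 101.2500] = [62.0000 72.0000; 72.0000 102.2500]
BᵀPA = [48.0000 86.0000; 67.5000 117.0000]
K = S⁻¹·BᵀPA = [0.0415 0.3198; 0.6309 0.9191]
A−BK = [0.0294 0.0182; -0.2319 -0.2021]
AᵀP(A−BK) = [0.4206 0.6127; 0.6127 0.9667]
P' = Q + AᵀP(A−BK) = [3.6706 -3.8873; -3.8873 9.9667]
tr(P') = 13.6373

13.6373


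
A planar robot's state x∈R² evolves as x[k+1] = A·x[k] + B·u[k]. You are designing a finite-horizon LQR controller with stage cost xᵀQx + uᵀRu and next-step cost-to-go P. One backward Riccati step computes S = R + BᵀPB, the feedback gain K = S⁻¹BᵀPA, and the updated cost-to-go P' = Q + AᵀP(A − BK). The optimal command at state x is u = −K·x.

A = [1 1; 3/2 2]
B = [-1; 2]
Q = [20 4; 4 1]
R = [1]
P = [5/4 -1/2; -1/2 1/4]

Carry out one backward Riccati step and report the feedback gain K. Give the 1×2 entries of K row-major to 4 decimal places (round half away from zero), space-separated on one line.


-0.1429 -0.0476

BᵀP = [-2.2500 1.0000]
S = R + BᵀPB = [1] + [4.2500] = [5.2500]
BᵀPA = [-0.7500 -0.2500]
K = S⁻¹·BᵀPA = [-0.1429 -0.0476]
A−BK = [0.8571 0.9524; 1.7857 2.0952]
AᵀP(A−BK) = [0.2054 0.2143; 0.2143 0.2381]
P' = Q + AᵀP(A−BK) = [20.2054 4.2143; 4.2143 1.2381]
tr(P') = 21.4435


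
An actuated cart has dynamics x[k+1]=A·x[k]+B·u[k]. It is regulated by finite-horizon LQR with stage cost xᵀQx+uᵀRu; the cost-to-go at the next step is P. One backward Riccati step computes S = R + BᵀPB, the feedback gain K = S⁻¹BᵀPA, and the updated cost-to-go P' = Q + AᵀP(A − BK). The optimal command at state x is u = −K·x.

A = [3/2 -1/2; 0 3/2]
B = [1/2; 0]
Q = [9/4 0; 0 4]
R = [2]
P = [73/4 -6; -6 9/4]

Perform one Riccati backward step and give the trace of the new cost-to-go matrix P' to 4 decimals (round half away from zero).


24.8744

BᵀP = [9.1250 -3.0000]
S = R + BᵀPB = [2] + [4.5625] = [6.5625]
BᵀPA = [13.6875 -9.0625]
K = S⁻¹·BᵀPA = [2.0857 -1.3810]
A−BK = [0.4571 0.1905; 0.0000 1.5000]
AᵀP(A−BK) = [12.5143 -8.2857; -8.2857 6.1101]
P' = Q + AᵀP(A−BK) = [14.7643 -8.2857; -8.2857 10.1101]
tr(P') = 24.8744


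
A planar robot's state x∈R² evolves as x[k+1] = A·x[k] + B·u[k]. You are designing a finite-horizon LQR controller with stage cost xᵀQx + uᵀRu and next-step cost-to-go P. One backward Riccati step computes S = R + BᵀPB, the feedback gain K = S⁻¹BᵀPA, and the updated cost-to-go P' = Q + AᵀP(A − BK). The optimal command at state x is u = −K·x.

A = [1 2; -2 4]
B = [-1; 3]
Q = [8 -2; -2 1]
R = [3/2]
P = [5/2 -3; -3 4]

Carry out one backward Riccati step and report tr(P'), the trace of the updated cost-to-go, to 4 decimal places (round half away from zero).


12.2026

BᵀP = [-11.5000 15.0000]
S = R + BᵀPB = [3/2] + [56.5000] = [58.0000]
BᵀPA = [-41.5000 37.0000]
K = S⁻¹·BᵀPA = [-0.7155 0.6379]
A−BK = [0.2845 2.6379; 0.1466 2.0862]
AᵀP(A−BK) = [0.8060 -0.5259; -0.5259 2.3966]
P' = Q + AᵀP(A−BK) = [8.8060 -2.5259; -2.5259 3.3966]
tr(P') = 12.2026


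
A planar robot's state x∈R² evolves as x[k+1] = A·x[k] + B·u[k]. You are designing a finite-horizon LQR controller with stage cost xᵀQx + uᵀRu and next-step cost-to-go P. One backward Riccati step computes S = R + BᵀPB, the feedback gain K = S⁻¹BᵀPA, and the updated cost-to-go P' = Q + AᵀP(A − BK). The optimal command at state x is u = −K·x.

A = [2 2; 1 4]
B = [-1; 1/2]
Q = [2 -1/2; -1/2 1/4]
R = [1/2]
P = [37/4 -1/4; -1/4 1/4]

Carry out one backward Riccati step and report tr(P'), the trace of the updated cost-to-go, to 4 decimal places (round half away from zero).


12.3742

BᵀP = [-9.3750 0.3750]
S = R + BᵀPB = [1/2] + [9.5625] = [10.0625]
BᵀPA = [-18.3750 -17.2500]
K = S⁻¹·BᵀPA = [-1.8261 -1.7143]
A−BK = [0.1739 0.2857; 1.9130 4.8571]
AᵀP(A−BK) = [2.6957 4.0000; 4.0000 7.4286]
P' = Q + AᵀP(A−BK) = [4.6957 3.5000; 3.5000 7.6786]
tr(P') = 12.3742
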